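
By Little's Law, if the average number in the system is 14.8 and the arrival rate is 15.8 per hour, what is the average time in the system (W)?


W = L / lambda = 14.8 / 15.8 = 0.9367 hours

0.9367 hours


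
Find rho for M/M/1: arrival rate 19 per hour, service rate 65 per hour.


rho = lambda/mu = 19/65 = 0.2923

0.2923


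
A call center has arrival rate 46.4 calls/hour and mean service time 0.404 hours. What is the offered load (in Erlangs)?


Offered load a = lambda * E[S] = 46.4 * 0.404 = 18.75 Erlangs

18.75 Erlangs


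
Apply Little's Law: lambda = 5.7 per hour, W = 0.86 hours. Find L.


L = lambda * W = 5.7 * 0.86 = 4.9

4.9


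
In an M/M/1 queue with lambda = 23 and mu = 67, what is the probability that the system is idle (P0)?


P0 = 1 - rho = 1 - 23/67 = 0.6567

0.6567


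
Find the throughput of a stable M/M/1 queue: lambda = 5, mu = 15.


For a stable queue (lambda < mu), throughput = lambda = 5 per hour

5 per hour


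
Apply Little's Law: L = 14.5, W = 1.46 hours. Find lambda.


lambda = L / W = 14.5 / 1.46 = 9.93 per hour

9.93 per hour


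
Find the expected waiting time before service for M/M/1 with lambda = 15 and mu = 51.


rho = 15/51; Wq = rho/(mu - lambda) = 0.0082 hours

0.0082 hours


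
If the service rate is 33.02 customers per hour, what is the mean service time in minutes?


Mean service time = 60/mu = 60/33.02 = 1.82 minutes

1.82 minutes


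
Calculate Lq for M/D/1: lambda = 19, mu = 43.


M/D/1: Lq = rho^2 / (2*(1-rho)) where rho = 19/43; Lq = 0.17

0.17


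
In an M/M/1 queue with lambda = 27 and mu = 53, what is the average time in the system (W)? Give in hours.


W = 1/(mu - lambda) = 1/(53 - 27) = 0.0385 hours

0.0385 hours


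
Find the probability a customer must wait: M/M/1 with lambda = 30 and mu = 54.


P(wait) = rho = lambda/mu = 30/54 = 0.5556

0.5556


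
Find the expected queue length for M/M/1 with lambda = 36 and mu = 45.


rho = 36/45; Lq = rho^2/(1-rho) = 3.2

3.2


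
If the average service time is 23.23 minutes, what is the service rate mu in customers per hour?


mu = 60 / avg_service_time = 60 / 23.23 = 2.58 per hour

2.58 per hour


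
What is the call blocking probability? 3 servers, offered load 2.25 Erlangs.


B(N,A) = (A^N/N!) / sum(A^k/k!, k=0..N) with N=3, A=2.25 = 0.2472

0.2472


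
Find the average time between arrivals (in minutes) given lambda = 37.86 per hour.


Mean interarrival time = 60/lambda = 60/37.86 = 1.58 minutes

1.58 minutes


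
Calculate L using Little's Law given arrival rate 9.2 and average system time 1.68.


L = lambda * W = 9.2 * 1.68 = 15.46

15.46


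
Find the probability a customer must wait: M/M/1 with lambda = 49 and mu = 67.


P(wait) = rho = lambda/mu = 49/67 = 0.7313

0.7313


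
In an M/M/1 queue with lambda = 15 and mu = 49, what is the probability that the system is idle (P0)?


P0 = 1 - rho = 1 - 15/49 = 0.6939

0.6939


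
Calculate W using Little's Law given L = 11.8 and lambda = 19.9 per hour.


W = L / lambda = 11.8 / 19.9 = 0.593 hours

0.593 hours


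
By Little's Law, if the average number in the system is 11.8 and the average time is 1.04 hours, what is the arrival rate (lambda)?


lambda = L / W = 11.8 / 1.04 = 11.35 per hour

11.35 per hour


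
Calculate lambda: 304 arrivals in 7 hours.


lambda = total arrivals / time = 304 / 7 = 43.43 per hour

43.43 per hour


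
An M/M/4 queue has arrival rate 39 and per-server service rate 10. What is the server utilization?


rho = lambda/(c*mu) = 39/(4*10) = 0.975

0.975


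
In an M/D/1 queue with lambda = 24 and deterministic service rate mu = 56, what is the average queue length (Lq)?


M/D/1: Lq = rho^2 / (2*(1-rho)) where rho = 24/56; Lq = 0.16

0.16


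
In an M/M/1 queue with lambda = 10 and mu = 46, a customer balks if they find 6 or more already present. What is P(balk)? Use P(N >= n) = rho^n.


P(N >= 6) = rho^6 = (10/46)^6 = 0.0001

0.0001


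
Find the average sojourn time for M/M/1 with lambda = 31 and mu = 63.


W = 1/(mu - lambda) = 1/(63 - 31) = 0.0313 hours

0.0313 hours


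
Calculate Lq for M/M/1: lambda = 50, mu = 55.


rho = 50/55; Lq = rho^2/(1-rho) = 9.09

9.09


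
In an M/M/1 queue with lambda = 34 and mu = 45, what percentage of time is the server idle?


Idle fraction = (1 - rho) * 100 = (1 - 34/45) * 100 = 24.4%

24.4%


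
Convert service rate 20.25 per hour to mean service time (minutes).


Mean service time = 60/mu = 60/20.25 = 2.96 minutes

2.96 minutes


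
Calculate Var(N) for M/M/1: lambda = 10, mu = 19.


rho = 10/19; Var(N) = rho/(1-rho)^2 = 2.35

2.35


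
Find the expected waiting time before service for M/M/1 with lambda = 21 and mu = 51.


rho = 21/51; Wq = rho/(mu - lambda) = 0.0137 hours

0.0137 hours


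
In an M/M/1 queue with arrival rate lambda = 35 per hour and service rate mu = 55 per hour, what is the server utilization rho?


rho = lambda/mu = 35/55 = 0.6364

0.6364


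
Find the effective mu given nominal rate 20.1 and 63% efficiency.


Effective rate = mu * efficiency = 20.1 * 0.63 = 12.66 per hour

12.66 per hour


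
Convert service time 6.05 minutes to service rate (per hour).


mu = 60 / avg_service_time = 60 / 6.05 = 9.92 per hour

9.92 per hour


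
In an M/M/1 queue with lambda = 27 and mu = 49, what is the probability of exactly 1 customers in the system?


rho = 27/49; P(n) = (1-rho)*rho^n = (1-27/49)*(27/49)^1 = 0.2474

0.2474


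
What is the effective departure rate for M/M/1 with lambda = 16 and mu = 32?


For a stable queue (lambda < mu), throughput = lambda = 16 per hour

16 per hour


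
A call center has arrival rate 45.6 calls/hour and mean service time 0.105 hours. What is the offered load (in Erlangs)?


Offered load a = lambda * E[S] = 45.6 * 0.105 = 4.79 Erlangs

4.79 Erlangs


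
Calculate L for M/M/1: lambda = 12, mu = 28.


rho = 12/28; L = rho/(1-rho) = 0.75

0.75


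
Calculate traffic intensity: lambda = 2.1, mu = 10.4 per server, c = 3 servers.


rho = lambda / (c * mu) = 2.1 / (3 * 10.4) = 0.0673

0.0673


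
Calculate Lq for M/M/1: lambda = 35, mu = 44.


rho = 35/44; Lq = rho^2/(1-rho) = 3.09

3.09


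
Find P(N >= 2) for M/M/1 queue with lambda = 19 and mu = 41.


P(N >= 2) = rho^2 = (19/41)^2 = 0.2148

0.2148


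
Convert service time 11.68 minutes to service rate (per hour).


mu = 60 / avg_service_time = 60 / 11.68 = 5.14 per hour

5.14 per hour


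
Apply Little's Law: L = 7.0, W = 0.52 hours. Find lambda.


lambda = L / W = 7.0 / 0.52 = 13.46 per hour

13.46 per hour


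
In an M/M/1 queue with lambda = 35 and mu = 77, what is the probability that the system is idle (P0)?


P0 = 1 - rho = 1 - 35/77 = 0.5455

0.5455


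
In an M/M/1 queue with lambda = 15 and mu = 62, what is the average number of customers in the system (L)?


rho = 15/62; L = rho/(1-rho) = 0.32

0.32


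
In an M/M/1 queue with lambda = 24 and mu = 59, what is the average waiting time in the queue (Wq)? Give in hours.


rho = 24/59; Wq = rho/(mu - lambda) = 0.0116 hours

0.0116 hours


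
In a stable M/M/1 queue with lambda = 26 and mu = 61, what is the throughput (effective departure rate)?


For a stable queue (lambda < mu), throughput = lambda = 26 per hour

26 per hour


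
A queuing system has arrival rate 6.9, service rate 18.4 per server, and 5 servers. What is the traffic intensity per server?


rho = lambda / (c * mu) = 6.9 / (5 * 18.4) = 0.075

0.075


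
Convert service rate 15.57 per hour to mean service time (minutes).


Mean service time = 60/mu = 60/15.57 = 3.85 minutes

3.85 minutes


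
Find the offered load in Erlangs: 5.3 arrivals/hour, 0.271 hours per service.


Offered load a = lambda * E[S] = 5.3 * 0.271 = 1.44 Erlangs

1.44 Erlangs


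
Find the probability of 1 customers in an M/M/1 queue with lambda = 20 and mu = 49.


rho = 20/49; P(n) = (1-rho)*rho^n = (1-20/49)*(20/49)^1 = 0.2416

0.2416


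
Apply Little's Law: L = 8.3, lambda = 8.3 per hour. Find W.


W = L / lambda = 8.3 / 8.3 = 1.0 hours

1.0 hours


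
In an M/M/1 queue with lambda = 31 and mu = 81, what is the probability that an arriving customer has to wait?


P(wait) = rho = lambda/mu = 31/81 = 0.3827

0.3827


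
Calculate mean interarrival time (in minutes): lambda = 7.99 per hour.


Mean interarrival time = 60/lambda = 60/7.99 = 7.51 minutes

7.51 minutes


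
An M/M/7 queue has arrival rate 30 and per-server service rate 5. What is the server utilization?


rho = lambda/(c*mu) = 30/(7*5) = 0.8571

0.8571


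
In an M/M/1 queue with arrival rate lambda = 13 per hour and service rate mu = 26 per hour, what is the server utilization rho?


rho = lambda/mu = 13/26 = 0.5

0.5


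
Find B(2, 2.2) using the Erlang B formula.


B(N,A) = (A^N/N!) / sum(A^k/k!, k=0..N) with N=2, A=2.2 = 0.4306

0.4306


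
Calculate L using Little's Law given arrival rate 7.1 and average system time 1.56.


L = lambda * W = 7.1 * 1.56 = 11.08

11.08


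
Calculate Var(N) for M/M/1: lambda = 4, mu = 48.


rho = 4/48; Var(N) = rho/(1-rho)^2 = 0.1

0.1


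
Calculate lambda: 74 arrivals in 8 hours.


lambda = total arrivals / time = 74 / 8 = 9.25 per hour

9.25 per hour


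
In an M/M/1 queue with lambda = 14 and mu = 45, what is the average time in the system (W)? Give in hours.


W = 1/(mu - lambda) = 1/(45 - 14) = 0.0323 hours

0.0323 hours


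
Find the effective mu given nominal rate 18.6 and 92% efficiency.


Effective rate = mu * efficiency = 18.6 * 0.92 = 17.11 per hour

17.11 per hour


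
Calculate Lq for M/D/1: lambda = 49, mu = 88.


M/D/1: Lq = rho^2 / (2*(1-rho)) where rho = 49/88; Lq = 0.35

0.35


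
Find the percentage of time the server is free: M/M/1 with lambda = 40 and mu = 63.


Idle fraction = (1 - rho) * 100 = (1 - 40/63) * 100 = 36.5%

36.5%


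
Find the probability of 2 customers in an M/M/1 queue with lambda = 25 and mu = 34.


rho = 25/34; P(n) = (1-rho)*rho^n = (1-25/34)*(25/34)^2 = 0.1431

0.1431


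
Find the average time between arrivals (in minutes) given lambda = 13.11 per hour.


Mean interarrival time = 60/lambda = 60/13.11 = 4.58 minutes

4.58 minutes


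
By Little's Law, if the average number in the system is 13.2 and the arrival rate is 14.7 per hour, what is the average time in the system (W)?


W = L / lambda = 13.2 / 14.7 = 0.898 hours

0.898 hours


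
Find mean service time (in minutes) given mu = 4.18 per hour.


Mean service time = 60/mu = 60/4.18 = 14.35 minutes

14.35 minutes


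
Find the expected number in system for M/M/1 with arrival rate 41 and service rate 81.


rho = 41/81; L = rho/(1-rho) = 1.03

1.03


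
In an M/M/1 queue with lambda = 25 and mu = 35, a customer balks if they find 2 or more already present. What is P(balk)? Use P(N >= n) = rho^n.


P(N >= 2) = rho^2 = (25/35)^2 = 0.5102

0.5102


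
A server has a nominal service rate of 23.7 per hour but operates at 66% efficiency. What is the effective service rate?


Effective rate = mu * efficiency = 23.7 * 0.66 = 15.64 per hour

15.64 per hour


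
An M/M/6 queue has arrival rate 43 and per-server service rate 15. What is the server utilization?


rho = lambda/(c*mu) = 43/(6*15) = 0.4778

0.4778


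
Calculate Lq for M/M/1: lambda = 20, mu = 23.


rho = 20/23; Lq = rho^2/(1-rho) = 5.8

5.8


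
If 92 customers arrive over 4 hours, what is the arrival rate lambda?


lambda = total arrivals / time = 92 / 4 = 23.0 per hour

23.0 per hour


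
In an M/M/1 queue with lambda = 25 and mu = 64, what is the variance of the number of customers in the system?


rho = 25/64; Var(N) = rho/(1-rho)^2 = 1.05

1.05


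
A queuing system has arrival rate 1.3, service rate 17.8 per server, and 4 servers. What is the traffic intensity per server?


rho = lambda / (c * mu) = 1.3 / (4 * 17.8) = 0.0183

0.0183


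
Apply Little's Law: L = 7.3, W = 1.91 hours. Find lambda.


lambda = L / W = 7.3 / 1.91 = 3.82 per hour

3.82 per hour


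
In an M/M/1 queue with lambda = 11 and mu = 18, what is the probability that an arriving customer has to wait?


P(wait) = rho = lambda/mu = 11/18 = 0.6111

0.6111


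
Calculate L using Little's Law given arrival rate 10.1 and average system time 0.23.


L = lambda * W = 10.1 * 0.23 = 2.32

2.32


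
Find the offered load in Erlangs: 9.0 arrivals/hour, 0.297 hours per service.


Offered load a = lambda * E[S] = 9.0 * 0.297 = 2.67 Erlangs

2.67 Erlangs


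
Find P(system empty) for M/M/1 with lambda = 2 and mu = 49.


P0 = 1 - rho = 1 - 2/49 = 0.9592

0.9592


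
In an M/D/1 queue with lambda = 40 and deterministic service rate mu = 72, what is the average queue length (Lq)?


M/D/1: Lq = rho^2 / (2*(1-rho)) where rho = 40/72; Lq = 0.35

0.35


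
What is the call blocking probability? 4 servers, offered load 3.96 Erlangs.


B(N,A) = (A^N/N!) / sum(A^k/k!, k=0..N) with N=4, A=3.96 = 0.3068

0.3068


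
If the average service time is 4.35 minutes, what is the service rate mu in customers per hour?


mu = 60 / avg_service_time = 60 / 4.35 = 13.79 per hour

13.79 per hour


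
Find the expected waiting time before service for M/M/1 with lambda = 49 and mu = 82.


rho = 49/82; Wq = rho/(mu - lambda) = 0.0181 hours

0.0181 hours


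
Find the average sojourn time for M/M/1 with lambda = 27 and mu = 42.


W = 1/(mu - lambda) = 1/(42 - 27) = 0.0667 hours

0.0667 hours


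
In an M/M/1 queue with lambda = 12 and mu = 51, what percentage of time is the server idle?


Idle fraction = (1 - rho) * 100 = (1 - 12/51) * 100 = 76.5%

76.5%


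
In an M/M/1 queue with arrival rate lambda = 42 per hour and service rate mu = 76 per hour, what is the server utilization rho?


rho = lambda/mu = 42/76 = 0.5526

0.5526


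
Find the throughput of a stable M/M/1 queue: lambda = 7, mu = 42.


For a stable queue (lambda < mu), throughput = lambda = 7 per hour

7 per hour


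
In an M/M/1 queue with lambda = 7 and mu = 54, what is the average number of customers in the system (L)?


rho = 7/54; L = rho/(1-rho) = 0.15

0.15


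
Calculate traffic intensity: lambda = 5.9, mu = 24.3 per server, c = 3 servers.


rho = lambda / (c * mu) = 5.9 / (3 * 24.3) = 0.0809

0.0809


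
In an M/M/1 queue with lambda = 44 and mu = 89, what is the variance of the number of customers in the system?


rho = 44/89; Var(N) = rho/(1-rho)^2 = 1.93

1.93


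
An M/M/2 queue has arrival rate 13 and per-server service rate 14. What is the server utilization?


rho = lambda/(c*mu) = 13/(2*14) = 0.4643

0.4643


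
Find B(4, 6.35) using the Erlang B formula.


B(N,A) = (A^N/N!) / sum(A^k/k!, k=0..N) with N=4, A=6.35 = 0.4912

0.4912


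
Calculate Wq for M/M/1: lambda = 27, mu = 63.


rho = 27/63; Wq = rho/(mu - lambda) = 0.0119 hours

0.0119 hours


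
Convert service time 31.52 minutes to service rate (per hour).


mu = 60 / avg_service_time = 60 / 31.52 = 1.9 per hour

1.9 per hour


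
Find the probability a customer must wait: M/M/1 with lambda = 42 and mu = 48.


P(wait) = rho = lambda/mu = 42/48 = 0.875

0.875


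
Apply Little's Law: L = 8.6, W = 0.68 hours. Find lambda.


lambda = L / W = 8.6 / 0.68 = 12.65 per hour

12.65 per hour


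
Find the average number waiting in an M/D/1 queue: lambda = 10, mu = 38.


M/D/1: Lq = rho^2 / (2*(1-rho)) where rho = 10/38; Lq = 0.05

0.05


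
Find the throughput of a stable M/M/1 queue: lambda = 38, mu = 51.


For a stable queue (lambda < mu), throughput = lambda = 38 per hour

38 per hour


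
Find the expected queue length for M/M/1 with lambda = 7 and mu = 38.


rho = 7/38; Lq = rho^2/(1-rho) = 0.04

0.04


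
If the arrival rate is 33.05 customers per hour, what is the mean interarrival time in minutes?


Mean interarrival time = 60/lambda = 60/33.05 = 1.82 minutes

1.82 minutes


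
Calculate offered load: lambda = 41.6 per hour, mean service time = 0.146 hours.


Offered load a = lambda * E[S] = 41.6 * 0.146 = 6.07 Erlangs

6.07 Erlangs


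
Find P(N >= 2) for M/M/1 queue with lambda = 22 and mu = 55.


P(N >= 2) = rho^2 = (22/55)^2 = 0.16

0.16


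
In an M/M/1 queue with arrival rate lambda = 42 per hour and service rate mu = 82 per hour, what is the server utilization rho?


rho = lambda/mu = 42/82 = 0.5122

0.5122


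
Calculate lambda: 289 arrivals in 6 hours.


lambda = total arrivals / time = 289 / 6 = 48.17 per hour

48.17 per hour


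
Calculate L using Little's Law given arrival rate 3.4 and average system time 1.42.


L = lambda * W = 3.4 * 1.42 = 4.83

4.83


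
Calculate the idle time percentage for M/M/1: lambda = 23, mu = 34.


Idle fraction = (1 - rho) * 100 = (1 - 23/34) * 100 = 32.4%

32.4%


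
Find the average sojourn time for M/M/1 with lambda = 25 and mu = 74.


W = 1/(mu - lambda) = 1/(74 - 25) = 0.0204 hours

0.0204 hours


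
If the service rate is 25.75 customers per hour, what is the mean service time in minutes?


Mean service time = 60/mu = 60/25.75 = 2.33 minutes

2.33 minutes


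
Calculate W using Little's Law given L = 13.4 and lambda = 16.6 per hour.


W = L / lambda = 13.4 / 16.6 = 0.8072 hours

0.8072 hours


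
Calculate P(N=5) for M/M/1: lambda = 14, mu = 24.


rho = 14/24; P(n) = (1-rho)*rho^n = (1-14/24)*(14/24)^5 = 0.0281

0.0281


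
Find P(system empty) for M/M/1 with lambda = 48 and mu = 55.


P0 = 1 - rho = 1 - 48/55 = 0.1273

0.1273


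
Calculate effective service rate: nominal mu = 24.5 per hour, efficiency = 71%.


Effective rate = mu * efficiency = 24.5 * 0.71 = 17.4 per hour

17.4 per hour


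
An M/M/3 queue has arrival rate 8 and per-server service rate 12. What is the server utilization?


rho = lambda/(c*mu) = 8/(3*12) = 0.2222

0.2222


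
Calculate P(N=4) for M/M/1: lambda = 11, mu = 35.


rho = 11/35; P(n) = (1-rho)*rho^n = (1-11/35)*(11/35)^4 = 0.0067

0.0067


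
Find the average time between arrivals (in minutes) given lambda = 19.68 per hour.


Mean interarrival time = 60/lambda = 60/19.68 = 3.05 minutes

3.05 minutes


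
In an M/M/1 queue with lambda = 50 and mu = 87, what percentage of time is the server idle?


Idle fraction = (1 - rho) * 100 = (1 - 50/87) * 100 = 42.5%

42.5%


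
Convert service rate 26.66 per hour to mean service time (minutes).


Mean service time = 60/mu = 60/26.66 = 2.25 minutes

2.25 minutes


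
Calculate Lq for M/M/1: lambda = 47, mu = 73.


rho = 47/73; Lq = rho^2/(1-rho) = 1.16

1.16


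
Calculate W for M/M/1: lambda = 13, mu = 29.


W = 1/(mu - lambda) = 1/(29 - 13) = 0.0625 hours

0.0625 hours


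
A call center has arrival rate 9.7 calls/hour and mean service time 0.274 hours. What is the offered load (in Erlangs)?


Offered load a = lambda * E[S] = 9.7 * 0.274 = 2.66 Erlangs

2.66 Erlangs


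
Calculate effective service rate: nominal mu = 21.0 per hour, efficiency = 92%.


Effective rate = mu * efficiency = 21.0 * 0.92 = 19.32 per hour

19.32 per hour


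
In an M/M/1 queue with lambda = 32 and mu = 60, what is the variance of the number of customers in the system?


rho = 32/60; Var(N) = rho/(1-rho)^2 = 2.45

2.45


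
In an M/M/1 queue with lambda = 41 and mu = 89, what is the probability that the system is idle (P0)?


P0 = 1 - rho = 1 - 41/89 = 0.5393

0.5393


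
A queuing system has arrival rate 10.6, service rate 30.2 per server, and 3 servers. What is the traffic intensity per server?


rho = lambda / (c * mu) = 10.6 / (3 * 30.2) = 0.117

0.117


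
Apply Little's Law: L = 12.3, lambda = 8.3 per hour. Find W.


W = L / lambda = 12.3 / 8.3 = 1.4819 hours

1.4819 hours


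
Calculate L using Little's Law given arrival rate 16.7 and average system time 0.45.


L = lambda * W = 16.7 * 0.45 = 7.52

7.52


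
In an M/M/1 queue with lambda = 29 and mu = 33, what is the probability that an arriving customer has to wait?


P(wait) = rho = lambda/mu = 29/33 = 0.8788

0.8788


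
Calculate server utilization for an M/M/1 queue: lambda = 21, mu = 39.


rho = lambda/mu = 21/39 = 0.5385

0.5385


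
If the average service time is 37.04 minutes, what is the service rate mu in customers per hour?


mu = 60 / avg_service_time = 60 / 37.04 = 1.62 per hour

1.62 per hour


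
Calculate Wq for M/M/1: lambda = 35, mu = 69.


rho = 35/69; Wq = rho/(mu - lambda) = 0.0149 hours

0.0149 hours


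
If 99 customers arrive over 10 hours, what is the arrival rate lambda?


lambda = total arrivals / time = 99 / 10 = 9.9 per hour

9.9 per hour


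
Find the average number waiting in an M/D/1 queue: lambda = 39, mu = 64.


M/D/1: Lq = rho^2 / (2*(1-rho)) where rho = 39/64; Lq = 0.48

0.48


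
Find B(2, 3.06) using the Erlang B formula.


B(N,A) = (A^N/N!) / sum(A^k/k!, k=0..N) with N=2, A=3.06 = 0.5356

0.5356


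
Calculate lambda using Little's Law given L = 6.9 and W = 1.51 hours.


lambda = L / W = 6.9 / 1.51 = 4.57 per hour

4.57 per hour


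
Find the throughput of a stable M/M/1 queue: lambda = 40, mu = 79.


For a stable queue (lambda < mu), throughput = lambda = 40 per hour

40 per hour


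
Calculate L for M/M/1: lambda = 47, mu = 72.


rho = 47/72; L = rho/(1-rho) = 1.88

1.88


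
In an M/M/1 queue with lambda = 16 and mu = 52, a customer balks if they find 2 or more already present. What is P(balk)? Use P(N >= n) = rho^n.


P(N >= 2) = rho^2 = (16/52)^2 = 0.0947

0.0947


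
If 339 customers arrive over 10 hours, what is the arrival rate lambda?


lambda = total arrivals / time = 339 / 10 = 33.9 per hour

33.9 per hour


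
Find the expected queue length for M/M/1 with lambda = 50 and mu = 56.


rho = 50/56; Lq = rho^2/(1-rho) = 7.44

7.44


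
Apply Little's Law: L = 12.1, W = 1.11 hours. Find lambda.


lambda = L / W = 12.1 / 1.11 = 10.9 per hour

10.9 per hour


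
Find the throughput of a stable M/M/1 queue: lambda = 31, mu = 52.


For a stable queue (lambda < mu), throughput = lambda = 31 per hour

31 per hour


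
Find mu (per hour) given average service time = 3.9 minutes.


mu = 60 / avg_service_time = 60 / 3.9 = 15.38 per hour

15.38 per hour


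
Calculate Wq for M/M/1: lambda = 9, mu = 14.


rho = 9/14; Wq = rho/(mu - lambda) = 0.1286 hours

0.1286 hours


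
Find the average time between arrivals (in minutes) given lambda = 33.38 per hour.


Mean interarrival time = 60/lambda = 60/33.38 = 1.8 minutes

1.8 minutes


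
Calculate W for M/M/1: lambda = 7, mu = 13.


W = 1/(mu - lambda) = 1/(13 - 7) = 0.1667 hours

0.1667 hours


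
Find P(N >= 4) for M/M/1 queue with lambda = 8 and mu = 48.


P(N >= 4) = rho^4 = (8/48)^4 = 0.0008

0.0008


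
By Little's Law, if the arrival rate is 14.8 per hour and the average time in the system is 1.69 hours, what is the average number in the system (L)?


L = lambda * W = 14.8 * 1.69 = 25.01

25.01


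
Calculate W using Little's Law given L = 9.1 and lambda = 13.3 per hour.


W = L / lambda = 9.1 / 13.3 = 0.6842 hours

0.6842 hours


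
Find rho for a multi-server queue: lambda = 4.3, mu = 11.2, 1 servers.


rho = lambda / (c * mu) = 4.3 / (1 * 11.2) = 0.3839

0.3839


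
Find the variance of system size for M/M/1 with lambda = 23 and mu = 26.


rho = 23/26; Var(N) = rho/(1-rho)^2 = 66.44

66.44


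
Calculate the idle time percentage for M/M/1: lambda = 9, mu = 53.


Idle fraction = (1 - rho) * 100 = (1 - 9/53) * 100 = 83.0%

83.0%


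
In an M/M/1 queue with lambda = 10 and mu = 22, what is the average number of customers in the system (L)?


rho = 10/22; L = rho/(1-rho) = 0.83

0.83


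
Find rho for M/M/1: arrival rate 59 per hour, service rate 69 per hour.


rho = lambda/mu = 59/69 = 0.8551

0.8551


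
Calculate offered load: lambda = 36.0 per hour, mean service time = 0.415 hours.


Offered load a = lambda * E[S] = 36.0 * 0.415 = 14.94 Erlangs

14.94 Erlangs


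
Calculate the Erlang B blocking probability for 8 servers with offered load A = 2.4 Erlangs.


B(N,A) = (A^N/N!) / sum(A^k/k!, k=0..N) with N=8, A=2.4 = 0.0025

0.0025


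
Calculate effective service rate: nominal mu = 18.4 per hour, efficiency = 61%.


Effective rate = mu * efficiency = 18.4 * 0.61 = 11.22 per hour

11.22 per hour


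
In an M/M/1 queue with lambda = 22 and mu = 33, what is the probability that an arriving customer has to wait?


P(wait) = rho = lambda/mu = 22/33 = 0.6667

0.6667


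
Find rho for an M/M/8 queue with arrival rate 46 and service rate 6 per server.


rho = lambda/(c*mu) = 46/(8*6) = 0.9583

0.9583


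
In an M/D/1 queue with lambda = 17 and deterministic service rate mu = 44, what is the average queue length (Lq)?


M/D/1: Lq = rho^2 / (2*(1-rho)) where rho = 17/44; Lq = 0.12

0.12


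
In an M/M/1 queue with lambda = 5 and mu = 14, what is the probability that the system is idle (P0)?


P0 = 1 - rho = 1 - 5/14 = 0.6429

0.6429


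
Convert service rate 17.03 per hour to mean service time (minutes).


Mean service time = 60/mu = 60/17.03 = 3.52 minutes

3.52 minutes


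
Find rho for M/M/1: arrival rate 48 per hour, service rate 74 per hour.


rho = lambda/mu = 48/74 = 0.6486

0.6486


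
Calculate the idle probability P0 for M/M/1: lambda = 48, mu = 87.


P0 = 1 - rho = 1 - 48/87 = 0.4483

0.4483


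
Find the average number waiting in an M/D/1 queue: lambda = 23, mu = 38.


M/D/1: Lq = rho^2 / (2*(1-rho)) where rho = 23/38; Lq = 0.46

0.46


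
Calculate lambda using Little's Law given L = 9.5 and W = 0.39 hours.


lambda = L / W = 9.5 / 0.39 = 24.36 per hour

24.36 per hour


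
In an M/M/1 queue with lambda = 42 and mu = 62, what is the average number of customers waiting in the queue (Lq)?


rho = 42/62; Lq = rho^2/(1-rho) = 1.42

1.42


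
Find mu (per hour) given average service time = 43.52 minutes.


mu = 60 / avg_service_time = 60 / 43.52 = 1.38 per hour

1.38 per hour


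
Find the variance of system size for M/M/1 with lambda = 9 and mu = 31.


rho = 9/31; Var(N) = rho/(1-rho)^2 = 0.58

0.58


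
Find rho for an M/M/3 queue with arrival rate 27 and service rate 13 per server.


rho = lambda/(c*mu) = 27/(3*13) = 0.6923

0.6923


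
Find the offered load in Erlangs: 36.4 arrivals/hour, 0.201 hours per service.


Offered load a = lambda * E[S] = 36.4 * 0.201 = 7.32 Erlangs

7.32 Erlangs


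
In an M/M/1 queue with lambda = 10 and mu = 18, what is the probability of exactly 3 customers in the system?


rho = 10/18; P(n) = (1-rho)*rho^n = (1-10/18)*(10/18)^3 = 0.0762

0.0762


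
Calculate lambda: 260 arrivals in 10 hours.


lambda = total arrivals / time = 260 / 10 = 26.0 per hour

26.0 per hour


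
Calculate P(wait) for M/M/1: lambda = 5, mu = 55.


P(wait) = rho = lambda/mu = 5/55 = 0.0909

0.0909


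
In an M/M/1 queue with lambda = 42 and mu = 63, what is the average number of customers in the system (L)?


rho = 42/63; L = rho/(1-rho) = 2.0

2.0


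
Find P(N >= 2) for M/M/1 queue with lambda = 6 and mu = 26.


P(N >= 2) = rho^2 = (6/26)^2 = 0.0533

0.0533


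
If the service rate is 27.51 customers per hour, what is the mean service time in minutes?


Mean service time = 60/mu = 60/27.51 = 2.18 minutes

2.18 minutes


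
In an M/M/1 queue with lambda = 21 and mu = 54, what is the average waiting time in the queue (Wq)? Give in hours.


rho = 21/54; Wq = rho/(mu - lambda) = 0.0118 hours

0.0118 hours


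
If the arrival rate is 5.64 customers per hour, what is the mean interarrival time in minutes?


Mean interarrival time = 60/lambda = 60/5.64 = 10.64 minutes

10.64 minutes


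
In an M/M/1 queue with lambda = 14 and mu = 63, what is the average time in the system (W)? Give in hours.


W = 1/(mu - lambda) = 1/(63 - 14) = 0.0204 hours

0.0204 hours


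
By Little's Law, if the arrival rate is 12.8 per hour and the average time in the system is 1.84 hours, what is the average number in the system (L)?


L = lambda * W = 12.8 * 1.84 = 23.55

23.55


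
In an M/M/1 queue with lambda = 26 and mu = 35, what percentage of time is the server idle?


Idle fraction = (1 - rho) * 100 = (1 - 26/35) * 100 = 25.7%

25.7%


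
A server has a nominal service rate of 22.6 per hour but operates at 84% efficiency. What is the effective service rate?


Effective rate = mu * efficiency = 22.6 * 0.84 = 18.98 per hour

18.98 per hour


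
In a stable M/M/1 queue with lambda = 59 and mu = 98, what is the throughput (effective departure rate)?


For a stable queue (lambda < mu), throughput = lambda = 59 per hour

59 per hour


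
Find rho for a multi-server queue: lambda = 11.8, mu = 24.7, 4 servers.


rho = lambda / (c * mu) = 11.8 / (4 * 24.7) = 0.1194

0.1194


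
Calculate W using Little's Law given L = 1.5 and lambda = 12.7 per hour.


W = L / lambda = 1.5 / 12.7 = 0.1181 hours

0.1181 hours


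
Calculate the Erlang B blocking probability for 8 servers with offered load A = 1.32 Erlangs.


B(N,A) = (A^N/N!) / sum(A^k/k!, k=0..N) with N=8, A=1.32 = 0.0001

0.0001


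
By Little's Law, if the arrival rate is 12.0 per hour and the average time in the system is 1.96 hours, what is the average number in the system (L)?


L = lambda * W = 12.0 * 1.96 = 23.52

23.52


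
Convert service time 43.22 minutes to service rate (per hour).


mu = 60 / avg_service_time = 60 / 43.22 = 1.39 per hour

1.39 per hour


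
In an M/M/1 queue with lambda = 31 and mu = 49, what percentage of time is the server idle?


Idle fraction = (1 - rho) * 100 = (1 - 31/49) * 100 = 36.7%

36.7%


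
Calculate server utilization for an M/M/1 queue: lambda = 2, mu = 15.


rho = lambda/mu = 2/15 = 0.1333

0.1333


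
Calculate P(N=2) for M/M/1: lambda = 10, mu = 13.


rho = 10/13; P(n) = (1-rho)*rho^n = (1-10/13)*(10/13)^2 = 0.1365

0.1365


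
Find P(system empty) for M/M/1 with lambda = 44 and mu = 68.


P0 = 1 - rho = 1 - 44/68 = 0.3529

0.3529


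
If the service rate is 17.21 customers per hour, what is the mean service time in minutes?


Mean service time = 60/mu = 60/17.21 = 3.49 minutes

3.49 minutes


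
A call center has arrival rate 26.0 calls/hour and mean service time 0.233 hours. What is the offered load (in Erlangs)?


Offered load a = lambda * E[S] = 26.0 * 0.233 = 6.06 Erlangs

6.06 Erlangs


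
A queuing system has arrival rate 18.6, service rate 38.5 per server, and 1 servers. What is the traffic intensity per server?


rho = lambda / (c * mu) = 18.6 / (1 * 38.5) = 0.4831

0.4831


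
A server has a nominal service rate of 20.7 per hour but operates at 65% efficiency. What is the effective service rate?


Effective rate = mu * efficiency = 20.7 * 0.65 = 13.46 per hour

13.46 per hour


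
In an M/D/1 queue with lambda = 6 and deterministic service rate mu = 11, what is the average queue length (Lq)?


M/D/1: Lq = rho^2 / (2*(1-rho)) where rho = 6/11; Lq = 0.33

0.33


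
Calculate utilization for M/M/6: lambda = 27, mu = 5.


rho = lambda/(c*mu) = 27/(6*5) = 0.9

0.9


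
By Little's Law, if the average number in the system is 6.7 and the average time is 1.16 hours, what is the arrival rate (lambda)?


lambda = L / W = 6.7 / 1.16 = 5.78 per hour

5.78 per hour


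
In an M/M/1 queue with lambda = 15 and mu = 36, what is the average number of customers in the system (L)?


rho = 15/36; L = rho/(1-rho) = 0.71

0.71


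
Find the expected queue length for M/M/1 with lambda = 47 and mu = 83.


rho = 47/83; Lq = rho^2/(1-rho) = 0.74

0.74


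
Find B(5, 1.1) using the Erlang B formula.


B(N,A) = (A^N/N!) / sum(A^k/k!, k=0..N) with N=5, A=1.1 = 0.0045

0.0045


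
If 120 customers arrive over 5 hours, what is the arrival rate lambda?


lambda = total arrivals / time = 120 / 5 = 24.0 per hour

24.0 per hour


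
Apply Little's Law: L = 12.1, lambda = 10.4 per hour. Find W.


W = L / lambda = 12.1 / 10.4 = 1.1635 hours

1.1635 hours


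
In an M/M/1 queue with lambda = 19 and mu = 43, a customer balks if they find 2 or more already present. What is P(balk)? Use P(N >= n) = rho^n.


P(N >= 2) = rho^2 = (19/43)^2 = 0.1952

0.1952


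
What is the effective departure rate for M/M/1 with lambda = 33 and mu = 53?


For a stable queue (lambda < mu), throughput = lambda = 33 per hour

33 per hour


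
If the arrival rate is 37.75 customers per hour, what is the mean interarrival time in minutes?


Mean interarrival time = 60/lambda = 60/37.75 = 1.59 minutes

1.59 minutes


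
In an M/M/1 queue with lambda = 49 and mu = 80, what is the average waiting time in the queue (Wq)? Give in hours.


rho = 49/80; Wq = rho/(mu - lambda) = 0.0198 hours

0.0198 hours


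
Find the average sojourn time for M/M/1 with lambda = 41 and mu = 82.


W = 1/(mu - lambda) = 1/(82 - 41) = 0.0244 hours

0.0244 hours


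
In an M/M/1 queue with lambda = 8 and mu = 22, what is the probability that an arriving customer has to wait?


P(wait) = rho = lambda/mu = 8/22 = 0.3636

0.3636


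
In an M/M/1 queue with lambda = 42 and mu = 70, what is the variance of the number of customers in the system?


rho = 42/70; Var(N) = rho/(1-rho)^2 = 3.75

3.75


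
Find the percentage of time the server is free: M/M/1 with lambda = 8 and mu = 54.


Idle fraction = (1 - rho) * 100 = (1 - 8/54) * 100 = 85.2%

85.2%


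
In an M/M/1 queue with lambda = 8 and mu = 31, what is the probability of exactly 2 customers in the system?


rho = 8/31; P(n) = (1-rho)*rho^n = (1-8/31)*(8/31)^2 = 0.0494

0.0494


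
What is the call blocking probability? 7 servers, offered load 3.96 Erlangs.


B(N,A) = (A^N/N!) / sum(A^k/k!, k=0..N) with N=7, A=3.96 = 0.0607

0.0607


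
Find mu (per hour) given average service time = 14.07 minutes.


mu = 60 / avg_service_time = 60 / 14.07 = 4.26 per hour

4.26 per hour


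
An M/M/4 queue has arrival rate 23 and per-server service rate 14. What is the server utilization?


rho = lambda/(c*mu) = 23/(4*14) = 0.4107

0.4107


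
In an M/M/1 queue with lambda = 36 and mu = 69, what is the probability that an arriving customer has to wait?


P(wait) = rho = lambda/mu = 36/69 = 0.5217

0.5217


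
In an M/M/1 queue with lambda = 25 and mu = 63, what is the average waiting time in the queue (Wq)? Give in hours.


rho = 25/63; Wq = rho/(mu - lambda) = 0.0104 hours

0.0104 hours


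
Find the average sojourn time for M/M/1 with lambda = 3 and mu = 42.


W = 1/(mu - lambda) = 1/(42 - 3) = 0.0256 hours

0.0256 hours


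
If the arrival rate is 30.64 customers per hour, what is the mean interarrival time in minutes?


Mean interarrival time = 60/lambda = 60/30.64 = 1.96 minutes

1.96 minutes


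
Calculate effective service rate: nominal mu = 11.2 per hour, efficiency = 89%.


Effective rate = mu * efficiency = 11.2 * 0.89 = 9.97 per hour

9.97 per hour


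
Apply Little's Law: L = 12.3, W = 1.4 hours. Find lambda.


lambda = L / W = 12.3 / 1.4 = 8.79 per hour

8.79 per hour


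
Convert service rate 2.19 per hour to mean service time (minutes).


Mean service time = 60/mu = 60/2.19 = 27.4 minutes

27.4 minutes


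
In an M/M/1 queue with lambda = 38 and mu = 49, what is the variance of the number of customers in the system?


rho = 38/49; Var(N) = rho/(1-rho)^2 = 15.39

15.39


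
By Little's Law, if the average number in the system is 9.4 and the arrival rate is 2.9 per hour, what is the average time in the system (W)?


W = L / lambda = 9.4 / 2.9 = 3.2414 hours

3.2414 hours


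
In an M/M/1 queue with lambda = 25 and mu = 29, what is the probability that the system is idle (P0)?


P0 = 1 - rho = 1 - 25/29 = 0.1379

0.1379


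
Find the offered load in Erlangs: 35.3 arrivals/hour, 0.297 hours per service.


Offered load a = lambda * E[S] = 35.3 * 0.297 = 10.48 Erlangs

10.48 Erlangs


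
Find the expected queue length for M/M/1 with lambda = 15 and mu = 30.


rho = 15/30; Lq = rho^2/(1-rho) = 0.5

0.5


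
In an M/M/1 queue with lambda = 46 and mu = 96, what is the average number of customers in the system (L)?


rho = 46/96; L = rho/(1-rho) = 0.92

0.92


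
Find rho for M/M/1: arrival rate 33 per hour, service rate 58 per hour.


rho = lambda/mu = 33/58 = 0.569

0.569


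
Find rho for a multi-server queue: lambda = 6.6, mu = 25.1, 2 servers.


rho = lambda / (c * mu) = 6.6 / (2 * 25.1) = 0.1315

0.1315


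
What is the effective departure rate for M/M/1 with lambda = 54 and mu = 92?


For a stable queue (lambda < mu), throughput = lambda = 54 per hour

54 per hour


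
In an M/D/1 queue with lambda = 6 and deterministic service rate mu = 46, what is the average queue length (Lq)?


M/D/1: Lq = rho^2 / (2*(1-rho)) where rho = 6/46; Lq = 0.01

0.01


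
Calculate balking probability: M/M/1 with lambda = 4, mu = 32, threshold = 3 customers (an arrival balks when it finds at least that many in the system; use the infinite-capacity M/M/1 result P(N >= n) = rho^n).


P(N >= 3) = rho^3 = (4/32)^3 = 0.002

0.002


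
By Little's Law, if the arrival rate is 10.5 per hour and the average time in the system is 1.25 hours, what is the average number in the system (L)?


L = lambda * W = 10.5 * 1.25 = 13.13

13.13


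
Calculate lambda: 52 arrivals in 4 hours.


lambda = total arrivals / time = 52 / 4 = 13.0 per hour

13.0 per hour


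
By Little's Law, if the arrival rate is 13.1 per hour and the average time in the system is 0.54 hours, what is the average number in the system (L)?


L = lambda * W = 13.1 * 0.54 = 7.07

7.07


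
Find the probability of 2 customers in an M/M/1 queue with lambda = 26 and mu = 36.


rho = 26/36; P(n) = (1-rho)*rho^n = (1-26/36)*(26/36)^2 = 0.1449

0.1449


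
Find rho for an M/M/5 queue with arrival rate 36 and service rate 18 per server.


rho = lambda/(c*mu) = 36/(5*18) = 0.4

0.4


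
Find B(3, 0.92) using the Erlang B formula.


B(N,A) = (A^N/N!) / sum(A^k/k!, k=0..N) with N=3, A=0.92 = 0.0525

0.0525


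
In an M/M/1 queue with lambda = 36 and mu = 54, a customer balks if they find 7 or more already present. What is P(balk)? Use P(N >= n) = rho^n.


P(N >= 7) = rho^7 = (36/54)^7 = 0.0585

0.0585


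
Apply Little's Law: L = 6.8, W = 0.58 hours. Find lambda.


lambda = L / W = 6.8 / 0.58 = 11.72 per hour

11.72 per hour


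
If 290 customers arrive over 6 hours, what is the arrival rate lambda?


lambda = total arrivals / time = 290 / 6 = 48.33 per hour

48.33 per hour


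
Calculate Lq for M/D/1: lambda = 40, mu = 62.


M/D/1: Lq = rho^2 / (2*(1-rho)) where rho = 40/62; Lq = 0.59

0.59


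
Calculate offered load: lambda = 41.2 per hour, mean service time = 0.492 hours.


Offered load a = lambda * E[S] = 41.2 * 0.492 = 20.27 Erlangs

20.27 Erlangs


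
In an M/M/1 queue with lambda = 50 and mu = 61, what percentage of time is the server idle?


Idle fraction = (1 - rho) * 100 = (1 - 50/61) * 100 = 18.0%

18.0%
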